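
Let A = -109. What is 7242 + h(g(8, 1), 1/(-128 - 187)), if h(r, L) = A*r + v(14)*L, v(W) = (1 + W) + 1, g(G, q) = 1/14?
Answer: 4557523/630 ≈ 7234.2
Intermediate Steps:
g(G, q) = 1/14
v(W) = 2 + W
h(r, L) = -109*r + 16*L (h(r, L) = -109*r + (2 + 14)*L = -109*r + 16*L)
7242 + h(g(8, 1), 1/(-128 - 187)) = 7242 + (-109*1/14 + 16/(-128 - 187)) = 7242 + (-109/14 + 16/(-315)) = 7242 + (-109/14 + 16*(-1/315)) = 7242 + (-109/14 - 16/315) = 7242 - 4937/630 = 4557523/630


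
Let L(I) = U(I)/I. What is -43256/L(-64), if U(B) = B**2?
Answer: 5407/8 ≈ 675.88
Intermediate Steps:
L(I) = I (L(I) = I**2/I = I)
-43256/L(-64) = -43256/(-64) = -43256*(-1/64) = 5407/8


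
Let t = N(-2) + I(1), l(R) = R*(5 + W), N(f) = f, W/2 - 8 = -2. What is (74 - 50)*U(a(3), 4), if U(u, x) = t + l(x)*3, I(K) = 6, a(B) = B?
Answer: 4992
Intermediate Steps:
W = 12 (W = 16 + 2*(-2) = 16 - 4 = 12)
l(R) = 17*R (l(R) = R*(5 + 12) = R*17 = 17*R)
t = 4 (t = -2 + 6 = 4)
U(u, x) = 4 + 51*x (U(u, x) = 4 + (17*x)*3 = 4 + 51*x)
(74 - 50)*U(a(3), 4) = (74 - 50)*(4 + 51*4) = 24*(4 + 204) = 24*208 = 4992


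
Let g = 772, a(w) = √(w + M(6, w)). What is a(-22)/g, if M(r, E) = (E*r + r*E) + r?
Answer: I*√70/386 ≈ 0.021675*I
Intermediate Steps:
M(r, E) = r + 2*E*r (M(r, E) = (E*r + E*r) + r = 2*E*r + r = r + 2*E*r)
a(w) = √(6 + 13*w) (a(w) = √(w + 6*(1 + 2*w)) = √(w + (6 + 12*w)) = √(6 + 13*w))
a(-22)/g = √(6 + 13*(-22))/772 = √(6 - 286)*(1/772) = √(-280)*(1/772) = (2*I*√70)*(1/772) = I*√70/386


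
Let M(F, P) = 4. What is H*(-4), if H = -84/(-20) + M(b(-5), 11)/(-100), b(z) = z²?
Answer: -416/25 ≈ -16.640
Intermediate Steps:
H = 104/25 (H = -84/(-20) + 4/(-100) = -84*(-1/20) + 4*(-1/100) = 21/5 - 1/25 = 104/25 ≈ 4.1600)
H*(-4) = (104/25)*(-4) = -416/25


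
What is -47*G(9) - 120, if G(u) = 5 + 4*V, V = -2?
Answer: 21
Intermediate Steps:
G(u) = -3 (G(u) = 5 + 4*(-2) = 5 - 8 = -3)
-47*G(9) - 120 = -47*(-3) - 120 = 141 - 120 = 21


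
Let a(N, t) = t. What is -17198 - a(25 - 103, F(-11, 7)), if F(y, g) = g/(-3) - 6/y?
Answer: -567475/33 ≈ -17196.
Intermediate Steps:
F(y, g) = -6/y - g/3 (F(y, g) = g*(-⅓) - 6/y = -g/3 - 6/y = -6/y - g/3)
-17198 - a(25 - 103, F(-11, 7)) = -17198 - (-6/(-11) - ⅓*7) = -17198 - (-6*(-1/11) - 7/3) = -17198 - (6/11 - 7/3) = -17198 - 1*(-59/33) = -17198 + 59/33 = -567475/33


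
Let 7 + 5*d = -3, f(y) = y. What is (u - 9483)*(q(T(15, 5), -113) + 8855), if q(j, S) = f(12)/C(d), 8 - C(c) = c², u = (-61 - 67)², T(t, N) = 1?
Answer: 61129058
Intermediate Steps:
d = -2 (d = -7/5 + (⅕)*(-3) = -7/5 - ⅗ = -2)
u = 16384 (u = (-128)² = 16384)
C(c) = 8 - c²
q(j, S) = 3 (q(j, S) = 12/(8 - 1*(-2)²) = 12/(8 - 1*4) = 12/(8 - 4) = 12/4 = 12*(¼) = 3)
(u - 9483)*(q(T(15, 5), -113) + 8855) = (16384 - 9483)*(3 + 8855) = 6901*8858 = 61129058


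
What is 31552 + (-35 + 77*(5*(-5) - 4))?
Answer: 29284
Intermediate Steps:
31552 + (-35 + 77*(5*(-5) - 4)) = 31552 + (-35 + 77*(-25 - 4)) = 31552 + (-35 + 77*(-29)) = 31552 + (-35 - 2233) = 31552 - 2268 = 29284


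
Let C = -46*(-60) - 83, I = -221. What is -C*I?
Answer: 591617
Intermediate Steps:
C = 2677 (C = 2760 - 83 = 2677)
-C*I = -2677*(-221) = -1*(-591617) = 591617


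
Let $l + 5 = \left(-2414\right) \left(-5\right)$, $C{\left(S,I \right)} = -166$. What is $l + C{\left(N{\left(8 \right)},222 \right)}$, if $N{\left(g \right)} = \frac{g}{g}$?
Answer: $11899$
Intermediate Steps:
$N{\left(g \right)} = 1$
$l = 12065$ ($l = -5 - -12070 = -5 + 12070 = 12065$)
$l + C{\left(N{\left(8 \right)},222 \right)} = 12065 - 166 = 11899$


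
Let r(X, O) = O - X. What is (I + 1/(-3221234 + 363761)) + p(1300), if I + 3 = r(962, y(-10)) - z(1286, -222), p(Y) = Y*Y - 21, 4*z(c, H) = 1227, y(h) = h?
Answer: 19301627188193/11429892 ≈ 1.6887e+6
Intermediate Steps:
z(c, H) = 1227/4 (z(c, H) = (¼)*1227 = 1227/4)
p(Y) = -21 + Y² (p(Y) = Y² - 21 = -21 + Y²)
I = -5127/4 (I = -3 + ((-10 - 1*962) - 1*1227/4) = -3 + ((-10 - 962) - 1227/4) = -3 + (-972 - 1227/4) = -3 - 5115/4 = -5127/4 ≈ -1281.8)
(I + 1/(-3221234 + 363761)) + p(1300) = (-5127/4 + 1/(-3221234 + 363761)) + (-21 + 1300²) = (-5127/4 + 1/(-2857473)) + (-21 + 1690000) = (-5127/4 - 1/2857473) + 1689979 = -14650264075/11429892 + 1689979 = 19301627188193/11429892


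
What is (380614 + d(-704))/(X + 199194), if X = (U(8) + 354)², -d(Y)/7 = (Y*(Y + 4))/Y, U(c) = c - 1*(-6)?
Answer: 192757/167309 ≈ 1.1521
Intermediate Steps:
U(c) = 6 + c (U(c) = c + 6 = 6 + c)
d(Y) = -28 - 7*Y (d(Y) = -7*Y*(Y + 4)/Y = -7*Y*(4 + Y)/Y = -7*(4 + Y) = -28 - 7*Y)
X = 135424 (X = ((6 + 8) + 354)² = (14 + 354)² = 368² = 135424)
(380614 + d(-704))/(X + 199194) = (380614 + (-28 - 7*(-704)))/(135424 + 199194) = (380614 + (-28 + 4928))/334618 = (380614 + 4900)*(1/334618) = 385514*(1/334618) = 192757/167309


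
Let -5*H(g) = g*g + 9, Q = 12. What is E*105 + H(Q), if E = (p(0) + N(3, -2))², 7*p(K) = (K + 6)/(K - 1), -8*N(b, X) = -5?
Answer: -55869/2240 ≈ -24.942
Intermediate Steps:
N(b, X) = 5/8 (N(b, X) = -⅛*(-5) = 5/8)
p(K) = (6 + K)/(7*(-1 + K)) (p(K) = ((K + 6)/(K - 1))/7 = ((6 + K)/(-1 + K))/7 = (6 + K)/(7*(-1 + K)))
H(g) = -9/5 - g²/5 (H(g) = -(g*g + 9)/5 = -(g² + 9)/5 = -(9 + g²)/5 = -9/5 - g²/5)
E = 169/3136 (E = ((6 + 0)/(7*(-1 + 0)) + 5/8)² = ((⅐)*6/(-1) + 5/8)² = ((⅐)*(-1)*6 + 5/8)² = (-6/7 + 5/8)² = (-13/56)² = 169/3136 ≈ 0.053890)
E*105 + H(Q) = (169/3136)*105 + (-9/5 - ⅕*12²) = 2535/448 + (-9/5 - ⅕*144) = 2535/448 + (-9/5 - 144/5) = 2535/448 - 153/5 = -55869/2240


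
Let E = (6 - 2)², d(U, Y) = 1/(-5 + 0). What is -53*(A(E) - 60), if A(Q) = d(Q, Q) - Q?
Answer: 20193/5 ≈ 4038.6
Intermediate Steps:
d(U, Y) = -⅕ (d(U, Y) = 1/(-5) = -⅕)
E = 16 (E = 4² = 16)
A(Q) = -⅕ - Q
-53*(A(E) - 60) = -53*((-⅕ - 1*16) - 60) = -53*((-⅕ - 16) - 60) = -53*(-81/5 - 60) = -53*(-381/5) = 20193/5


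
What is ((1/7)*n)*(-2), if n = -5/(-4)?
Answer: -5/14 ≈ -0.35714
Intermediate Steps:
n = 5/4 (n = -5*(-¼) = 5/4 ≈ 1.2500)
((1/7)*n)*(-2) = ((1/7)*(5/4))*(-2) = ((1*(⅐))*(5/4))*(-2) = ((⅐)*(5/4))*(-2) = (5/28)*(-2) = -5/14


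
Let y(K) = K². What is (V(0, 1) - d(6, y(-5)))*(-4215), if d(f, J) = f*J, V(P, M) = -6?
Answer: 657540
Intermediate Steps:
d(f, J) = J*f
(V(0, 1) - d(6, y(-5)))*(-4215) = (-6 - (-5)²*6)*(-4215) = (-6 - 25*6)*(-4215) = (-6 - 1*150)*(-4215) = (-6 - 150)*(-4215) = -156*(-4215) = 657540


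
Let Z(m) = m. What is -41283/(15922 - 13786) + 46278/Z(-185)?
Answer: -35495721/131720 ≈ -269.48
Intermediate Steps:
-41283/(15922 - 13786) + 46278/Z(-185) = -41283/(15922 - 13786) + 46278/(-185) = -41283/2136 + 46278*(-1/185) = -41283*1/2136 - 46278/185 = -13761/712 - 46278/185 = -35495721/131720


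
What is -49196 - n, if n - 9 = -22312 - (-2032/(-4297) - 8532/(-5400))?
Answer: -5777519987/214850 ≈ -26891.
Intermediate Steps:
n = -4792240613/214850 (n = 9 + (-22312 - (-2032/(-4297) - 8532/(-5400))) = 9 + (-22312 - (-2032*(-1/4297) - 8532*(-1/5400))) = 9 + (-22312 - (2032/4297 + 79/50)) = 9 + (-22312 - 1*441063/214850) = 9 + (-22312 - 441063/214850) = 9 - 4794174263/214850 = -4792240613/214850 ≈ -22305.)
-49196 - n = -49196 - 1*(-4792240613/214850) = -49196 + 4792240613/214850 = -5777519987/214850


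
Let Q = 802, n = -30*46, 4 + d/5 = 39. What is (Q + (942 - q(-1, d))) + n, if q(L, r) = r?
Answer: 189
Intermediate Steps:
d = 175 (d = -20 + 5*39 = -20 + 195 = 175)
n = -1380
(Q + (942 - q(-1, d))) + n = (802 + (942 - 1*175)) - 1380 = (802 + (942 - 175)) - 1380 = (802 + 767) - 1380 = 1569 - 1380 = 189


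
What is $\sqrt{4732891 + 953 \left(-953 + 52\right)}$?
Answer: $\sqrt{3874238} \approx 1968.3$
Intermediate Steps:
$\sqrt{4732891 + 953 \left(-953 + 52\right)} = \sqrt{4732891 + 953 \left(-901\right)} = \sqrt{4732891 - 858653} = \sqrt{3874238}$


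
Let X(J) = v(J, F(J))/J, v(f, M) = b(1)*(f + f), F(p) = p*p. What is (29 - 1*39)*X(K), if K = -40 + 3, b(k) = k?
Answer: -20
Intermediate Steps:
F(p) = p²
v(f, M) = 2*f (v(f, M) = 1*(f + f) = 1*(2*f) = 2*f)
K = -37
X(J) = 2 (X(J) = (2*J)/J = 2)
(29 - 1*39)*X(K) = (29 - 1*39)*2 = (29 - 39)*2 = -10*2 = -20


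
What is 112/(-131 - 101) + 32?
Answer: 914/29 ≈ 31.517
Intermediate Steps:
112/(-131 - 101) + 32 = 112/(-232) + 32 = -1/232*112 + 32 = -14/29 + 32 = 914/29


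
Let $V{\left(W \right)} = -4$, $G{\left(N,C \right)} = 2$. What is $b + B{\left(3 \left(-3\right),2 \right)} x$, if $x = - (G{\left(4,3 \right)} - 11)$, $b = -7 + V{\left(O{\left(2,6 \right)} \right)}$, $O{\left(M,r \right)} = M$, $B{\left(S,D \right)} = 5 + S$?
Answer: $-47$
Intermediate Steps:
$b = -11$ ($b = -7 - 4 = -11$)
$x = 9$ ($x = - (2 - 11) = \left(-1\right) \left(-9\right) = 9$)
$b + B{\left(3 \left(-3\right),2 \right)} x = -11 + \left(5 + 3 \left(-3\right)\right) 9 = -11 + \left(5 - 9\right) 9 = -11 - 36 = -47$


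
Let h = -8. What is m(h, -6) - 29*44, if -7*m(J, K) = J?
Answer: -8924/7 ≈ -1274.9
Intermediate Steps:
m(J, K) = -J/7
m(h, -6) - 29*44 = -⅐*(-8) - 29*44 = 8/7 - 1276 = -8924/7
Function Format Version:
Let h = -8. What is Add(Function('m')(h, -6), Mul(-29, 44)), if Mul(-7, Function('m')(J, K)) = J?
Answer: Rational(-8924, 7) ≈ -1274.9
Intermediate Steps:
Function('m')(J, K) = Mul(Rational(-1, 7), J)
Add(Function('m')(h, -6), Mul(-29, 44)) = Add(Mul(Rational(-1, 7), -8), Mul(-29, 44)) = Add(Rational(8, 7), -1276) = Rational(-8924, 7)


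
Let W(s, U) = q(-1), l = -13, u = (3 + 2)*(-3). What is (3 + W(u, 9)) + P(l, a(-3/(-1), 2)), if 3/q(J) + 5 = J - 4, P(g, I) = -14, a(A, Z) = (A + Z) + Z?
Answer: -113/10 ≈ -11.300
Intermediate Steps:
u = -15 (u = 5*(-3) = -15)
a(A, Z) = A + 2*Z
q(J) = 3/(-9 + J) (q(J) = 3/(-5 + (J - 4)) = 3/(-5 + (-4 + J)) = 3/(-9 + J))
W(s, U) = -3/10 (W(s, U) = 3/(-9 - 1) = 3/(-10) = 3*(-⅒) = -3/10)
(3 + W(u, 9)) + P(l, a(-3/(-1), 2)) = (3 - 3/10) - 14 = 27/10 - 14 = -113/10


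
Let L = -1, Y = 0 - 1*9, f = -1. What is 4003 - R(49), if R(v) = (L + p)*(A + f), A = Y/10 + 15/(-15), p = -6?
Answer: 39827/10 ≈ 3982.7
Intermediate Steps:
Y = -9 (Y = 0 - 9 = -9)
A = -19/10 (A = -9/10 + 15/(-15) = -9*⅒ + 15*(-1/15) = -9/10 - 1 = -19/10 ≈ -1.9000)
R(v) = 203/10 (R(v) = (-1 - 6)*(-19/10 - 1) = -7*(-29/10) = 203/10)
4003 - R(49) = 4003 - 1*203/10 = 4003 - 203/10 = 39827/10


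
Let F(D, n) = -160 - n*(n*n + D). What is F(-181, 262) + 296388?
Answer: -17641078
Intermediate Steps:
F(D, n) = -160 - n*(D + n²) (F(D, n) = -160 - n*(n² + D) = -160 - n*(D + n²))
F(-181, 262) + 296388 = (-160 - 1*262³ - 1*(-181)*262) + 296388 = (-160 - 1*17984728 + 47422) + 296388 = (-160 - 17984728 + 47422) + 296388 = -17937466 + 296388 = -17641078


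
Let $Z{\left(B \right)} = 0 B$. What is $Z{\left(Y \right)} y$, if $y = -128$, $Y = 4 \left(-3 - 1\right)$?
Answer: $0$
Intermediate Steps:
$Y = -16$ ($Y = 4 \left(-4\right) = -16$)
$Z{\left(B \right)} = 0$
$Z{\left(Y \right)} y = 0 \left(-128\right) = 0$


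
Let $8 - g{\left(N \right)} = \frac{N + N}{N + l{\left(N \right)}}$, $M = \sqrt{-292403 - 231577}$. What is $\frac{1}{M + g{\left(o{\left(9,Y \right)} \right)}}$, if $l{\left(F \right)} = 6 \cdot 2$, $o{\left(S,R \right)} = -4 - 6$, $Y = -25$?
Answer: $\frac{1}{29128} - \frac{i \sqrt{14555}}{87384} \approx 3.4331 \cdot 10^{-5} - 0.0013806 i$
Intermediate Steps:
$o{\left(S,R \right)} = -10$
$M = 6 i \sqrt{14555}$ ($M = \sqrt{-523980} = 6 i \sqrt{14555} \approx 723.86 i$)
$l{\left(F \right)} = 12$
$g{\left(N \right)} = 8 - \frac{2 N}{12 + N}$ ($g{\left(N \right)} = 8 - \frac{N + N}{N + 12} = 8 - \frac{2 N}{12 + N}$)
$\frac{1}{M + g{\left(o{\left(9,Y \right)} \right)}} = \frac{1}{6 i \sqrt{14555} + \frac{6 \left(16 - 10\right)}{12 - 10}} = \frac{1}{6 i \sqrt{14555} + 6 \cdot \frac{1}{2} \cdot 6} = \frac{1}{6 i \sqrt{14555} + 18} = \frac{1}{18 + 6 i \sqrt{14555}}$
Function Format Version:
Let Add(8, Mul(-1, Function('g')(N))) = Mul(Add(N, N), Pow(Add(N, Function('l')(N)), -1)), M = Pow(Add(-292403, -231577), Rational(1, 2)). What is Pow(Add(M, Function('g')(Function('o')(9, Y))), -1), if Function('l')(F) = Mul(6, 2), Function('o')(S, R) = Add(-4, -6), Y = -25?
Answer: Add(Rational(1, 29128), Mul(Rational(-1, 87384), I, Pow(14555, Rational(1, 2)))) ≈ Add(3.4331e-5, Mul(-0.0013806, I))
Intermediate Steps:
Function('o')(S, R) = -10
M = Mul(6, I, Pow(14555, Rational(1, 2))) (M = Pow(-523980, Rational(1, 2)) = Mul(6, I, Pow(14555, Rational(1, 2))) ≈ Mul(723.86, I))
Function('l')(F) = 12
Function('g')(N) = Add(8, Mul(-2, N, Pow(Add(12, N), -1))) (Function('g')(N) = Add(8, Mul(-1, Mul(Add(N, N), Pow(Add(N, 12), -1)))) = Add(8, Mul(-1, Mul(Mul(2, N), Pow(Add(12, N), -1)))) = Add(8, Mul(-1, Mul(2, N, Pow(Add(12, N), -1)))) = Add(8, Mul(-2, N, Pow(Add(12, N), -1))))
Pow(Add(M, Function('g')(Function('o')(9, Y))), -1) = Pow(Add(Mul(6, I, Pow(14555, Rational(1, 2))), Mul(6, Pow(Add(12, -10), -1), Add(16, -10))), -1) = Pow(Add(Mul(6, I, Pow(14555, Rational(1, 2))), Mul(6, Pow(2, -1), 6)), -1) = Pow(Add(Mul(6, I, Pow(14555, Rational(1, 2))), Mul(6, Rational(1, 2), 6)), -1) = Pow(Add(Mul(6, I, Pow(14555, Rational(1, 2))), 18), -1) = Pow(Add(18, Mul(6, I, Pow(14555, Rational(1, 2)))), -1)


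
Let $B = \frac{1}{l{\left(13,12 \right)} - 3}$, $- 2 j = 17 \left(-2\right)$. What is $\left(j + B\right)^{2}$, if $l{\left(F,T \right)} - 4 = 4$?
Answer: $\frac{7396}{25} \approx 295.84$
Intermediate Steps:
$l{\left(F,T \right)} = 8$ ($l{\left(F,T \right)} = 4 + 4 = 8$)
$j = 17$ ($j = - \frac{17 \left(-2\right)}{2} = \left(- \frac{1}{2}\right) \left(-34\right) = 17$)
$B = \frac{1}{5}$ ($B = \frac{1}{8 - 3} = \frac{1}{5} \approx 0.2$)
$\left(j + B\right)^{2} = \left(17 + \frac{1}{5}\right)^{2} = \left(\frac{86}{5}\right)^{2} = \frac{7396}{25}$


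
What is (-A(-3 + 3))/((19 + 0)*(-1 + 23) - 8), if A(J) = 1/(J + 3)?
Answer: -1/1230 ≈ -0.00081301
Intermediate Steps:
A(J) = 1/(3 + J)
(-A(-3 + 3))/((19 + 0)*(-1 + 23) - 8) = (-1/(3 + (-3 + 3)))/((19 + 0)*(-1 + 23) - 8) = (-1/(3 + 0))/(19*22 - 8) = (-1/3)/(418 - 8) = -1*⅓/410 = -⅓*1/410 = -1/1230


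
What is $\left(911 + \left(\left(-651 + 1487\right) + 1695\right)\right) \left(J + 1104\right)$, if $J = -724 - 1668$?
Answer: $-4433296$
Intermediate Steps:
$J = -2392$
$\left(911 + \left(\left(-651 + 1487\right) + 1695\right)\right) \left(J + 1104\right) = \left(911 + \left(\left(-651 + 1487\right) + 1695\right)\right) \left(-2392 + 1104\right) = \left(911 + \left(836 + 1695\right)\right) \left(-1288\right) = \left(911 + 2531\right) \left(-1288\right) = 3442 \left(-1288\right) = -4433296$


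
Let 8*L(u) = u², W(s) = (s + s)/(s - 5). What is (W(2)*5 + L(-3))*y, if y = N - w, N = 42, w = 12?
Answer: -665/4 ≈ -166.25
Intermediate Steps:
W(s) = 2*s/(-5 + s) (W(s) = (2*s)/(-5 + s) = 2*s/(-5 + s))
y = 30 (y = 42 - 1*12 = 42 - 12 = 30)
L(u) = u²/8
(W(2)*5 + L(-3))*y = ((2*2/(-5 + 2))*5 + (⅛)*(-3)²)*30 = ((2*2/(-3))*5 + (⅛)*9)*30 = ((2*2*(-⅓))*5 + 9/8)*30 = (-4/3*5 + 9/8)*30 = (-20/3 + 9/8)*30 = -133/24*30 = -665/4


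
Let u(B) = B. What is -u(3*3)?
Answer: -9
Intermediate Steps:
-u(3*3) = -3*3 = -1*9 = -9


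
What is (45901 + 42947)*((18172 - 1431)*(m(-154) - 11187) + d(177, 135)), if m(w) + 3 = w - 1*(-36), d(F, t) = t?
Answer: -16819556598864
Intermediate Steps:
m(w) = 33 + w (m(w) = -3 + (w - 1*(-36)) = -3 + (w + 36) = -3 + (36 + w) = 33 + w)
(45901 + 42947)*((18172 - 1431)*(m(-154) - 11187) + d(177, 135)) = (45901 + 42947)*((18172 - 1431)*((33 - 154) - 11187) + 135) = 88848*(16741*(-121 - 11187) + 135) = 88848*(16741*(-11308) + 135) = 88848*(-189307228 + 135) = 88848*(-189307093) = -16819556598864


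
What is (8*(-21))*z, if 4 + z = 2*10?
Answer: -2688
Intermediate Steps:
z = 16 (z = -4 + 2*10 = -4 + 20 = 16)
(8*(-21))*z = (8*(-21))*16 = -168*16 = -2688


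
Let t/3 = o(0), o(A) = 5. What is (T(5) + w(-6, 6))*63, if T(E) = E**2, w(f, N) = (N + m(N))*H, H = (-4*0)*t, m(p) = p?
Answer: 1575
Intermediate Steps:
t = 15 (t = 3*5 = 15)
H = 0 (H = -4*0*15 = 0*15 = 0)
w(f, N) = 0 (w(f, N) = (N + N)*0 = (2*N)*0 = 0)
(T(5) + w(-6, 6))*63 = (5**2 + 0)*63 = (25 + 0)*63 = 25*63 = 1575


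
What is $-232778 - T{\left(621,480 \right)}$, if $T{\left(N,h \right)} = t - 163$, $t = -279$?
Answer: $-232336$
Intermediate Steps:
$T{\left(N,h \right)} = -442$ ($T{\left(N,h \right)} = -279 - 163 = -442$)
$-232778 - T{\left(621,480 \right)} = -232778 - -442 = -232778 + 442 = -232336$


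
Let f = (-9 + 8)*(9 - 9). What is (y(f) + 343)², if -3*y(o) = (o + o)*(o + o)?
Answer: 117649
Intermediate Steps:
f = 0 (f = -1*0 = 0)
y(o) = -4*o²/3 (y(o) = -(o + o)*(o + o)/3 = -2*o*2*o/3 = -4*o²/3)
(y(f) + 343)² = (-4/3*0² + 343)² = (-4/3*0 + 343)² = (0 + 343)² = 343² = 117649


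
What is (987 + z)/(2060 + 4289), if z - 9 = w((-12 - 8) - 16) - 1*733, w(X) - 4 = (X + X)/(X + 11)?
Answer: 6747/158725 ≈ 0.042507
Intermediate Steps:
w(X) = 4 + 2*X/(11 + X) (w(X) = 4 + (X + X)/(X + 11) = 4 + (2*X)/(11 + X) = 4 + 2*X/(11 + X))
z = -17928/25 (z = 9 + (2*(22 + 3*((-12 - 8) - 16))/(11 + ((-12 - 8) - 16)) - 1*733) = 9 + (2*(22 + 3*(-20 - 16))/(11 + (-20 - 16)) - 733) = 9 + (2*(22 + 3*(-36))/(11 - 36) - 733) = 9 + (2*(22 - 108)/(-25) - 733) = 9 + (2*(-1/25)*(-86) - 733) = 9 + (172/25 - 733) = 9 - 18153/25 = -17928/25 ≈ -717.12)
(987 + z)/(2060 + 4289) = (987 - 17928/25)/(2060 + 4289) = (6747/25)/6349 = (6747/25)*(1/6349) = 6747/158725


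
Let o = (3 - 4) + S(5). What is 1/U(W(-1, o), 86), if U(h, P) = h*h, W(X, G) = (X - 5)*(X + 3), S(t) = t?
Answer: 1/144 ≈ 0.0069444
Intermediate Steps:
o = 4 (o = (3 - 4) + 5 = -1 + 5 = 4)
W(X, G) = (-5 + X)*(3 + X)
U(h, P) = h**2
1/U(W(-1, o), 86) = 1/((-15 + (-1)**2 - 2*(-1))**2) = 1/((-15 + 1 + 2)**2) = 1/((-12)**2) = 1/144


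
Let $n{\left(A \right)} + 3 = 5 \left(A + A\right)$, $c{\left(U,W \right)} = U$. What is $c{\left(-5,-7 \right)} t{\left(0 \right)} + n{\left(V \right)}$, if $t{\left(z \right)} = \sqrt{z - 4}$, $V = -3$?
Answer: $-33 - 10 i \approx -33.0 - 10.0 i$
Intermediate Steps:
$t{\left(z \right)} = \sqrt{-4 + z}$
$n{\left(A \right)} = -3 + 10 A$ ($n{\left(A \right)} = -3 + 5 \left(A + A\right) = -3 + 5 \cdot 2 A = -3 + 10 A$)
$c{\left(-5,-7 \right)} t{\left(0 \right)} + n{\left(V \right)} = - 5 \sqrt{-4 + 0} + \left(-3 + 10 \left(-3\right)\right) = - 5 \sqrt{-4} - 33 = - 5 \cdot 2 i - 33 = - 10 i - 33 = -33 - 10 i$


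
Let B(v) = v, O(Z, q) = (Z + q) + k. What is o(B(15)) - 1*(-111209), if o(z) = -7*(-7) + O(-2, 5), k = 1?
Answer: 111262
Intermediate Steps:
O(Z, q) = 1 + Z + q (O(Z, q) = (Z + q) + 1 = 1 + Z + q)
o(z) = 53 (o(z) = -7*(-7) + (1 - 2 + 5) = 49 + 4 = 53)
o(B(15)) - 1*(-111209) = 53 - 1*(-111209) = 53 + 111209 = 111262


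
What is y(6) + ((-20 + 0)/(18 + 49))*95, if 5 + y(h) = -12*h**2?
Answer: -31179/67 ≈ -465.36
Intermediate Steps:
y(h) = -5 - 12*h**2
y(6) + ((-20 + 0)/(18 + 49))*95 = (-5 - 12*6**2) + ((-20 + 0)/(18 + 49))*95 = (-5 - 12*36) - 20/67*95 = (-5 - 432) - 20*1/67*95 = -437 - 20/67*95 = -437 - 1900/67 = -31179/67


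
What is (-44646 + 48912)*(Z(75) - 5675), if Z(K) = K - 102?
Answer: -24324732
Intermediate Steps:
Z(K) = -102 + K
(-44646 + 48912)*(Z(75) - 5675) = (-44646 + 48912)*((-102 + 75) - 5675) = 4266*(-27 - 5675) = 4266*(-5702) = -24324732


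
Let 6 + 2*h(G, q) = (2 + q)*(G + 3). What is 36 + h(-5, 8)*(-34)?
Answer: 478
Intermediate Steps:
h(G, q) = -3 + (2 + q)*(3 + G)/2 (h(G, q) = -3 + ((2 + q)*(G + 3))/2 = -3 + ((2 + q)*(3 + G))/2 = -3 + (2 + q)*(3 + G)/2)
36 + h(-5, 8)*(-34) = 36 + (-5 + (3/2)*8 + (1/2)*(-5)*8)*(-34) = 36 + (-5 + 12 - 20)*(-34) = 36 - 13*(-34) = 36 + 442 = 478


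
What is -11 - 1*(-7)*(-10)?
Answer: -81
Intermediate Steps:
-11 - 1*(-7)*(-10) = -11 + 7*(-10) = -11 - 70 = -81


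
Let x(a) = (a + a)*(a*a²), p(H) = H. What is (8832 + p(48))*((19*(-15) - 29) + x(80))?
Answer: 727446811680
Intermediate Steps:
x(a) = 2*a⁴ (x(a) = (2*a)*a³ = 2*a⁴)
(8832 + p(48))*((19*(-15) - 29) + x(80)) = (8832 + 48)*((19*(-15) - 29) + 2*80⁴) = 8880*((-285 - 29) + 2*40960000) = 8880*(-314 + 81920000) = 8880*81919686 = 727446811680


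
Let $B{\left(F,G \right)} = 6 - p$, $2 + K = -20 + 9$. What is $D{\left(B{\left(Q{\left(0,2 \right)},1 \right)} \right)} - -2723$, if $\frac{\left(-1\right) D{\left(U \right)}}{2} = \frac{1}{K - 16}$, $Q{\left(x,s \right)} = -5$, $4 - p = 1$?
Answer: $\frac{78969}{29} \approx 2723.1$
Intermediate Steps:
$p = 3$ ($p = 4 - 1 = 3$)
$K = -13$ ($K = -2 + \left(-20 + 9\right) = -2 - 11 = -13$)
$B{\left(F,G \right)} = 3$ ($B{\left(F,G \right)} = 6 - 3 = 3$)
$D{\left(U \right)} = \frac{2}{29}$ ($D{\left(U \right)} = - \frac{2}{-13 - 16} = - \frac{2}{-29} = \left(-2\right) \left(- \frac{1}{29}\right) = \frac{2}{29}$)
$D{\left(B{\left(Q{\left(0,2 \right)},1 \right)} \right)} - -2723 = \frac{2}{29} - -2723 = \frac{2}{29} + 2723 = \frac{78969}{29}$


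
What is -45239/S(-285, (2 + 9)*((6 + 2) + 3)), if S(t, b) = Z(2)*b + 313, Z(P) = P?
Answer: -45239/555 ≈ -81.512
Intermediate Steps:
S(t, b) = 313 + 2*b (S(t, b) = 2*b + 313 = 313 + 2*b)
-45239/S(-285, (2 + 9)*((6 + 2) + 3)) = -45239/(313 + 2*((2 + 9)*((6 + 2) + 3))) = -45239/(313 + 2*(11*(8 + 3))) = -45239/(313 + 2*(11*11)) = -45239/(313 + 2*121) = -45239/(313 + 242) = -45239/555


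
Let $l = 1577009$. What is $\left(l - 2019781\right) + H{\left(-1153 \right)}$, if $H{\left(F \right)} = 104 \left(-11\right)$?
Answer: $-443916$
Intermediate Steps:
$H{\left(F \right)} = -1144$
$\left(l - 2019781\right) + H{\left(-1153 \right)} = \left(1577009 - 2019781\right) - 1144 = -442772 - 1144 = -443916$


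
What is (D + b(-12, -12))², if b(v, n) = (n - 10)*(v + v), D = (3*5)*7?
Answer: 400689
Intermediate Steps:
D = 105 (D = 15*7 = 105)
b(v, n) = 2*v*(-10 + n) (b(v, n) = (-10 + n)*(2*v) = 2*v*(-10 + n))
(D + b(-12, -12))² = (105 + 2*(-12)*(-10 - 12))² = (105 + 2*(-12)*(-22))² = (105 + 528)² = 633² = 400689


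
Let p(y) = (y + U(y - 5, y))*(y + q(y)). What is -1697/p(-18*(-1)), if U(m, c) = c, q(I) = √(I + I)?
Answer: -1697/864 ≈ -1.9641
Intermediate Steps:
q(I) = √2*√I (q(I) = √(2*I) = √2*√I)
p(y) = 2*y*(y + √2*√y) (p(y) = (y + y)*(y + √2*√y) = (2*y)*(y + √2*√y) = 2*y*(y + √2*√y))
-1697/p(-18*(-1)) = -1697/(2*(-18*(-1))² + 2*√2*(-18*(-1))^(3/2)) = -1697/(2*18² + 2*√2*18^(3/2)) = -1697/(2*324 + 2*√2*(54*√2)) = -1697/(648 + 216) = -1697/864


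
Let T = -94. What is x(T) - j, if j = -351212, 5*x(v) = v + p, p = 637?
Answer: 1756603/5 ≈ 3.5132e+5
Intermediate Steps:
x(v) = 637/5 + v/5 (x(v) = (v + 637)/5 = (637 + v)/5 = 637/5 + v/5)
x(T) - j = (637/5 + (1/5)*(-94)) - 1*(-351212) = (637/5 - 94/5) + 351212 = 543/5 + 351212 = 1756603/5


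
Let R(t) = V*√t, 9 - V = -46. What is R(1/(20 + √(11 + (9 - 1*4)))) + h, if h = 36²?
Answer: 1296 + 55*√6/12 ≈ 1307.2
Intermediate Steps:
V = 55 (V = 9 - 1*(-46) = 9 + 46 = 55)
h = 1296
R(t) = 55*√t
R(1/(20 + √(11 + (9 - 1*4)))) + h = 55*√(1/(20 + √(11 + (9 - 1*4)))) + 1296 = 55*√(1/(20 + √(11 + (9 - 4)))) + 1296 = 55*√(1/(20 + √(11 + 5))) + 1296 = 55*√(1/(20 + √16)) + 1296 = 55*√(1/(20 + 4)) + 1296 = 55*√(1/24) + 1296 = 55*(√6/12) + 1296 = 55*√6/12 + 1296 = 1296 + 55*√6/12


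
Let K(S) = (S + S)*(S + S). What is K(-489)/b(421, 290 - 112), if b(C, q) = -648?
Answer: -26569/18 ≈ -1476.1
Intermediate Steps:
K(S) = 4*S**2 (K(S) = (2*S)*(2*S) = 4*S**2)
K(-489)/b(421, 290 - 112) = (4*(-489)**2)/(-648) = (4*239121)*(-1/648) = 956484*(-1/648) = -26569/18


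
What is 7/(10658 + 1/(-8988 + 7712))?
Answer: 1276/1942801 ≈ 0.00065678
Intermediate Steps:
7/(10658 + 1/(-8988 + 7712)) = 7/(10658 + 1/(-1276)) = 7/(10658 - 1/1276) = 7/(13599607/1276) = 7*(1276/13599607) = 1276/1942801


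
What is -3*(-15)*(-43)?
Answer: -1935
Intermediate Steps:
-3*(-15)*(-43) = 45*(-43) = -1935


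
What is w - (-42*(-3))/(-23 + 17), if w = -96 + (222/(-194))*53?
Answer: -13158/97 ≈ -135.65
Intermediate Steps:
w = -15195/97 (w = -96 + (222*(-1/194))*53 = -96 - 111/97*53 = -96 - 5883/97 = -15195/97 ≈ -156.65)
w - (-42*(-3))/(-23 + 17) = -15195/97 - (-42*(-3))/(-23 + 17) = -15195/97 - 126/(-6) = -15195/97 - 126*(-1)/6 = -15195/97 - 1*(-21) = -15195/97 + 21 = -13158/97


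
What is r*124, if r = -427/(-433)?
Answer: 52948/433 ≈ 122.28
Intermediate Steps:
r = 427/433 (r = -427*(-1/433) = 427/433 ≈ 0.98614)
r*124 = (427/433)*124 = 52948/433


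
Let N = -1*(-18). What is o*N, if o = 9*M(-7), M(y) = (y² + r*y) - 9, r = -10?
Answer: 17820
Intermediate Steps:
N = 18
M(y) = -9 + y² - 10*y (M(y) = (y² - 10*y) - 9 = -9 + y² - 10*y)
o = 990 (o = 9*(-9 + (-7)² - 10*(-7)) = 9*(-9 + 49 + 70) = 9*110 = 990)
o*N = 990*18 = 17820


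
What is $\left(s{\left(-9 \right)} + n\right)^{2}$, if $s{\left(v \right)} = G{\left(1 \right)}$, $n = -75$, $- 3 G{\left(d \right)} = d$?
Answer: $\frac{51076}{9} \approx 5675.1$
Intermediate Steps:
$G{\left(d \right)} = - \frac{d}{3}$
$s{\left(v \right)} = - \frac{1}{3}$ ($s{\left(v \right)} = \left(- \frac{1}{3}\right) 1 = - \frac{1}{3}$)
$\left(s{\left(-9 \right)} + n\right)^{2} = \left(- \frac{1}{3} - 75\right)^{2} = \left(- \frac{226}{3}\right)^{2} = \frac{51076}{9}$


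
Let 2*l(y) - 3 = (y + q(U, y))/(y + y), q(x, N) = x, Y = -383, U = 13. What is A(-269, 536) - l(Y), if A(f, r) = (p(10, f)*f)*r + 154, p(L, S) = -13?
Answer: 717950451/383 ≈ 1.8745e+6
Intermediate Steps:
l(y) = 3/2 + (13 + y)/(4*y) (l(y) = 3/2 + ((y + 13)/(y + y))/2 = 3/2 + ((13 + y)/((2*y)))/2 = 3/2 + ((13 + y)*(1/(2*y)))/2 = 3/2 + ((13 + y)/(2*y))/2 = 3/2 + (13 + y)/(4*y))
A(f, r) = 154 - 13*f*r (A(f, r) = (-13*f)*r + 154 = -13*f*r + 154 = 154 - 13*f*r)
A(-269, 536) - l(Y) = (154 - 13*(-269)*536) - (13 + 7*(-383))/(4*(-383)) = (154 + 1874392) - (-1)*(13 - 2681)/(4*383) = 1874546 - (-1)*(-2668)/(4*383) = 1874546 - 1*667/383 = 1874546 - 667/383 = 717950451/383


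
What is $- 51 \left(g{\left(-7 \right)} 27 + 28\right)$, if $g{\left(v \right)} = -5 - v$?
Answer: $-4182$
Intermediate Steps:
$- 51 \left(g{\left(-7 \right)} 27 + 28\right) = - 51 \left(\left(-5 - -7\right) 27 + 28\right) = - 51 \left(\left(-5 + 7\right) 27 + 28\right) = - 51 \left(2 \cdot 27 + 28\right) = - 51 \left(54 + 28\right) = \left(-51\right) 82 = -4182$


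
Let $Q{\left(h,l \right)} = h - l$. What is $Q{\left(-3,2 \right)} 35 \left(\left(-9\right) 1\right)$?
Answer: $1575$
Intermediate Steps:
$Q{\left(-3,2 \right)} 35 \left(\left(-9\right) 1\right) = \left(-3 - 2\right) 35 \left(\left(-9\right) 1\right) = \left(-3 - 2\right) 35 \left(-9\right) = \left(-5\right) 35 \left(-9\right) = \left(-175\right) \left(-9\right) = 1575$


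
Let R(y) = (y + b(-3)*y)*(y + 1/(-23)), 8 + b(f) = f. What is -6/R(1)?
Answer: 69/110 ≈ 0.62727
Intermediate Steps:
b(f) = -8 + f
R(y) = -10*y*(-1/23 + y) (R(y) = (y + (-8 - 3)*y)*(y + 1/(-23)) = (y - 11*y)*(y - 1/23) = (-10*y)*(-1/23 + y) = -10*y*(-1/23 + y))
-6/R(1) = -6*23/(10*(1 - 23*1)) = -6*23/(10*(1 - 23)) = -6/((10/23)*1*(-22)) = -6/(-220/23) = -6*(-23/220) = 69/110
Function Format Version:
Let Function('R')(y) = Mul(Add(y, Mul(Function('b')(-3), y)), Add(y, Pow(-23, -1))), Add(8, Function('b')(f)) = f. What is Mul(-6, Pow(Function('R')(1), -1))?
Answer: Rational(69, 110) ≈ 0.62727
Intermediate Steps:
Function('b')(f) = Add(-8, f)
Function('R')(y) = Mul(-10, y, Add(Rational(-1, 23), y)) (Function('R')(y) = Mul(Add(y, Mul(Add(-8, -3), y)), Add(y, Pow(-23, -1))) = Mul(Add(y, Mul(-11, y)), Add(y, Rational(-1, 23))) = Mul(Mul(-10, y), Add(Rational(-1, 23), y)) = Mul(-10, y, Add(Rational(-1, 23), y)))
Mul(-6, Pow(Function('R')(1), -1)) = Mul(-6, Pow(Mul(Rational(10, 23), 1, Add(1, Mul(-23, 1))), -1)) = Mul(-6, Pow(Mul(Rational(10, 23), 1, Add(1, -23)), -1)) = Mul(-6, Pow(Mul(Rational(10, 23), 1, -22), -1)) = Mul(-6, Pow(Rational(-220, 23), -1)) = Mul(-6, Rational(-23, 220)) = Rational(69, 110)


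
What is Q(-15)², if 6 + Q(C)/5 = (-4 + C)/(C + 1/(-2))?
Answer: 547600/961 ≈ 569.82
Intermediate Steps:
Q(C) = -30 + 5*(-4 + C)/(-½ + C) (Q(C) = -30 + 5*((-4 + C)/(C + 1/(-2))) = -30 + 5*((-4 + C)/(C - ½)) = -30 + 5*((-4 + C)/(-½ + C)) = -30 + 5*(-4 + C)/(-½ + C))
Q(-15)² = (10*(-1 - 5*(-15))/(-1 + 2*(-15)))² = (10*(-1 + 75)/(-1 - 30))² = (10*74/(-31))² = (10*(-1/31)*74)² = (-740/31)² = 547600/961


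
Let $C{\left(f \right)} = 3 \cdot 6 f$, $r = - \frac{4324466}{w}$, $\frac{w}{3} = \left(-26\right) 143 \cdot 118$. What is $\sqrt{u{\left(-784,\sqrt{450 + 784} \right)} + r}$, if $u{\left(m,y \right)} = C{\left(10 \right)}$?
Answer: $\frac{\sqrt{469685374422}}{50622} \approx 13.538$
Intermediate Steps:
$w = -1316172$ ($w = 3 \left(-26\right) 143 \cdot 118 = 3 \left(\left(-3718\right) 118\right) = 3 \left(-438724\right) = -1316172$)
$r = \frac{2162233}{658086}$ ($r = - \frac{4324466}{-1316172} = \left(-4324466\right) \left(- \frac{1}{1316172}\right) = \frac{2162233}{658086} \approx 3.2856$)
$C{\left(f \right)} = 18 f$
$u{\left(m,y \right)} = 180$ ($u{\left(m,y \right)} = 18 \cdot 10 = 180$)
$\sqrt{u{\left(-784,\sqrt{450 + 784} \right)} + r} = \sqrt{180 + \frac{2162233}{658086}} = \sqrt{\frac{120617713}{658086}} = \frac{\sqrt{469685374422}}{50622}$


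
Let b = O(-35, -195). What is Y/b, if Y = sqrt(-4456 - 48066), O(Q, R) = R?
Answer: -I*sqrt(52522)/195 ≈ -1.1753*I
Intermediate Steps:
b = -195
Y = I*sqrt(52522) (Y = sqrt(-52522) = I*sqrt(52522) ≈ 229.18*I)
Y/b = (I*sqrt(52522))/(-195) = (I*sqrt(52522))*(-1/195) = -I*sqrt(52522)/195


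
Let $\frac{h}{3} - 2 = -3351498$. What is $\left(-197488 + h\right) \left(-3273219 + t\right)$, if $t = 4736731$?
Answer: $-15003889899712$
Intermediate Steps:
$h = -10054488$ ($h = 6 + 3 \left(-3351498\right) = 6 - 10054494 = -10054488$)
$\left(-197488 + h\right) \left(-3273219 + t\right) = \left(-197488 - 10054488\right) \left(-3273219 + 4736731\right) = \left(-10251976\right) 1463512 = -15003889899712$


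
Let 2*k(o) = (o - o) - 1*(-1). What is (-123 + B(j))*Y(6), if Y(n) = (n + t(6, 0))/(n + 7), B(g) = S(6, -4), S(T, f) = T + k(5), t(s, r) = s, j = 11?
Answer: -1398/13 ≈ -107.54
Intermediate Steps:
k(o) = ½ (k(o) = ((o - o) - 1*(-1))/2 = (0 + 1)/2 = (½)*1 = ½)
S(T, f) = ½ + T (S(T, f) = T + ½ = ½ + T)
B(g) = 13/2 (B(g) = ½ + 6 = 13/2)
Y(n) = (6 + n)/(7 + n) (Y(n) = (n + 6)/(n + 7) = (6 + n)/(7 + n))
(-123 + B(j))*Y(6) = (-123 + 13/2)*((6 + 6)/(7 + 6)) = -233*12/(2*13) = -233*12/26 = -233/2*12/13 = -1398/13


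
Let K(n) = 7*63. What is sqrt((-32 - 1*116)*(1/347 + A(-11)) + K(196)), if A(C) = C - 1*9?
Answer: 3*sqrt(45495517)/347 ≈ 58.314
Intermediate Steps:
K(n) = 441
A(C) = -9 + C (A(C) = C - 9 = -9 + C)
sqrt((-32 - 1*116)*(1/347 + A(-11)) + K(196)) = sqrt((-32 - 1*116)*(1/347 + (-9 - 11)) + 441) = sqrt((-32 - 116)*(1/347 - 20) + 441) = sqrt(-148*(-6939/347) + 441) = sqrt(1026972/347 + 441) = sqrt(1179999/347) = 3*sqrt(45495517)/347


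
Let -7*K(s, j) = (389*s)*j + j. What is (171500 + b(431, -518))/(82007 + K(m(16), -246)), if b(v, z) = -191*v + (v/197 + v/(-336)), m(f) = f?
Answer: 5902996277/19908652944 ≈ 0.29650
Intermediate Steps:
K(s, j) = -j/7 - 389*j*s/7 (K(s, j) = -((389*s)*j + j)/7 = -(389*j*s + j)/7 = -(j + 389*j*s)/7 = -j/7 - 389*j*s/7)
b(v, z) = -12642533*v/66192 (b(v, z) = -191*v + (v*(1/197) + v*(-1/336)) = -191*v + (v/197 - v/336) = -191*v + 139*v/66192 = -12642533*v/66192)
(171500 + b(431, -518))/(82007 + K(m(16), -246)) = (171500 - 12642533/66192*431)/(82007 - 1/7*(-246)*(1 + 389*16)) = (171500 - 5448931723/66192)/(82007 - 1/7*(-246)*(1 + 6224)) = 5902996277/(66192*(82007 - 1/7*(-246)*6225)) = 5902996277/(66192*(82007 + 1531350/7)) = 5902996277/(66192*(2105399/7)) = (5902996277/66192)*(7/2105399) = 5902996277/19908652944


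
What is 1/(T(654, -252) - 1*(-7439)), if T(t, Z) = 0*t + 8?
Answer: 1/7447 ≈ 0.00013428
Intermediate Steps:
T(t, Z) = 8 (T(t, Z) = 0 + 8 = 8)
1/(T(654, -252) - 1*(-7439)) = 1/(8 - 1*(-7439)) = 1/(8 + 7439) = 1/7447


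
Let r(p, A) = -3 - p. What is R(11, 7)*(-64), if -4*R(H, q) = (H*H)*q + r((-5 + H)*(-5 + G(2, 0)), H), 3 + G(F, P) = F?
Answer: 14080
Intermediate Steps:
G(F, P) = -3 + F
R(H, q) = 33/4 - 3*H/2 - q*H²/4 (R(H, q) = -((H*H)*q + (-3 - (-5 + H)*(-5 + (-3 + 2))))/4 = -(H²*q + (-3 - (-5 + H)*(-5 - 1)))/4 = -(q*H² + (-3 - (-5 + H)*(-6)))/4 = -(q*H² + (-3 - (30 - 6*H)))/4 = -(q*H² + (-3 + (-30 + 6*H)))/4 = -(q*H² + (-33 + 6*H))/4 = -(-33 + 6*H + q*H²)/4 = 33/4 - 3*H/2 - q*H²/4)
R(11, 7)*(-64) = (33/4 - 3/2*11 - ¼*7*11²)*(-64) = (33/4 - 33/2 - ¼*7*121)*(-64) = (33/4 - 33/2 - 847/4)*(-64) = -220*(-64) = 14080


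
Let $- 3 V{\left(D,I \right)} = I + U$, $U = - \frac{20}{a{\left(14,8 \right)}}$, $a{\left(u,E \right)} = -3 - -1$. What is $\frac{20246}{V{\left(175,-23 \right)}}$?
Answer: $\frac{60738}{13} \approx 4672.2$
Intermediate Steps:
$a{\left(u,E \right)} = -2$ ($a{\left(u,E \right)} = -3 + 1 = -2$)
$U = 10$ ($U = - \frac{20}{-2} = \left(-20\right) \left(- \frac{1}{2}\right) = 10$)
$V{\left(D,I \right)} = - \frac{10}{3} - \frac{I}{3}$ ($V{\left(D,I \right)} = - \frac{I + 10}{3} = - \frac{10 + I}{3} = - \frac{10}{3} - \frac{I}{3}$)
$\frac{20246}{V{\left(175,-23 \right)}} = \frac{20246}{- \frac{10}{3} - - \frac{23}{3}} = \frac{20246}{- \frac{10}{3} + \frac{23}{3}} = \frac{20246}{\frac{13}{3}} = 20246 \cdot \frac{3}{13} = \frac{60738}{13}$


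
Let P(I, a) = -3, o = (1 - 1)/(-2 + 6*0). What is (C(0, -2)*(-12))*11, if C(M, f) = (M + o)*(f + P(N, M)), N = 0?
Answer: 0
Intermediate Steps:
o = 0 (o = 0/(-2 + 0) = 0/(-2) = 0*(-½) = 0)
C(M, f) = M*(-3 + f) (C(M, f) = (M + 0)*(f - 3) = M*(-3 + f))
(C(0, -2)*(-12))*11 = ((0*(-3 - 2))*(-12))*11 = ((0*(-5))*(-12))*11 = (0*(-12))*11 = 0*11 = 0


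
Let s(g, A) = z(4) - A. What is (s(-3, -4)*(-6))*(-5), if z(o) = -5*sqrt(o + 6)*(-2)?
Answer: 120 + 300*sqrt(10) ≈ 1068.7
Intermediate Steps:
z(o) = 10*sqrt(6 + o) (z(o) = -5*sqrt(6 + o)*(-2) = 10*sqrt(6 + o))
s(g, A) = -A + 10*sqrt(10) (s(g, A) = 10*sqrt(6 + 4) - A = 10*sqrt(10) - A = -A + 10*sqrt(10))
(s(-3, -4)*(-6))*(-5) = ((-1*(-4) + 10*sqrt(10))*(-6))*(-5) = ((4 + 10*sqrt(10))*(-6))*(-5) = (-24 - 60*sqrt(10))*(-5) = 120 + 300*sqrt(10)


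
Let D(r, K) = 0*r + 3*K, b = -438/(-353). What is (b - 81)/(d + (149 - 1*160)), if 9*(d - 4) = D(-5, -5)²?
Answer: -9385/2118 ≈ -4.4311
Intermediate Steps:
b = 438/353 (b = -438*(-1/353) = 438/353 ≈ 1.2408)
D(r, K) = 3*K (D(r, K) = 0 + 3*K = 3*K)
d = 29 (d = 4 + (3*(-5))²/9 = 4 + (⅑)*(-15)² = 4 + (⅑)*225 = 4 + 25 = 29)
(b - 81)/(d + (149 - 1*160)) = (438/353 - 81)/(29 + (149 - 1*160)) = -28155/(353*(29 + (149 - 160))) = -28155/(353*(29 - 11)) = -28155/353/18 = -28155/353*1/18 = -9385/2118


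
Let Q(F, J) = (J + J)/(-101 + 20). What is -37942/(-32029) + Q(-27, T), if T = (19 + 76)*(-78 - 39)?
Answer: 79453108/288261 ≈ 275.63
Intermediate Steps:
T = -11115 (T = 95*(-117) = -11115)
Q(F, J) = -2*J/81 (Q(F, J) = (2*J)/(-81) = (2*J)*(-1/81) = -2*J/81)
-37942/(-32029) + Q(-27, T) = -37942/(-32029) - 2/81*(-11115) = -37942*(-1/32029) + 2470/9 = 37942/32029 + 2470/9 = 79453108/288261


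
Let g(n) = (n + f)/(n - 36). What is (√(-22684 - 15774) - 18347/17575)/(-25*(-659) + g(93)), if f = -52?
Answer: -55041/868682300 + 57*I*√38458/939116 ≈ -6.3361e-5 + 0.011903*I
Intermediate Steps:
g(n) = (-52 + n)/(-36 + n) (g(n) = (n - 52)/(n - 36) = (-52 + n)/(-36 + n))
(√(-22684 - 15774) - 18347/17575)/(-25*(-659) + g(93)) = (√(-22684 - 15774) - 18347/17575)/(-25*(-659) + (-52 + 93)/(-36 + 93)) = (√(-38458) - 18347*1/17575)/(16475 + 41/57) = (I*√38458 - 18347/17575)/(16475 + (1/57)*41) = (-18347/17575 + I*√38458)/(16475 + 41/57) = (-18347/17575 + I*√38458)/(939116/57) = (-18347/17575 + I*√38458)*(57/939116) = -55041/868682300 + 57*I*√38458/939116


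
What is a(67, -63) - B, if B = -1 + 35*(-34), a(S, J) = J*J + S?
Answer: 5227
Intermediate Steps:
a(S, J) = S + J**2 (a(S, J) = J**2 + S = S + J**2)
B = -1191 (B = -1 - 1190 = -1191)
a(67, -63) - B = (67 + (-63)**2) - 1*(-1191) = (67 + 3969) + 1191 = 4036 + 1191 = 5227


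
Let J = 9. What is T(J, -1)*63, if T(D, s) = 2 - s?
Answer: 189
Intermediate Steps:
T(J, -1)*63 = (2 - 1*(-1))*63 = (2 + 1)*63 = 3*63 = 189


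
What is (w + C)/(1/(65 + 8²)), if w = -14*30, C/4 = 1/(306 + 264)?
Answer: -5147014/95 ≈ -54179.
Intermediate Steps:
C = 2/285 (C = 4/(306 + 264) = 4/570 = 4*(1/570) = 2/285 ≈ 0.0070175)
w = -420
(w + C)/(1/(65 + 8²)) = (-420 + 2/285)/(1/(65 + 8²)) = -119698/285/1/(65 + 64) = -119698/285/1/129 = -119698/285/(1/129) = 129*(-119698/285) = -5147014/95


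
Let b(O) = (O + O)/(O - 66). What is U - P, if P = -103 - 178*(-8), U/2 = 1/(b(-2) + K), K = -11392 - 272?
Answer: -261937161/198287 ≈ -1321.0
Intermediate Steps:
b(O) = 2*O/(-66 + O) (b(O) = (2*O)/(-66 + O) = 2*O/(-66 + O))
K = -11664
U = -34/198287 (U = 2/(2*(-2)/(-66 - 2) - 11664) = 2/(2*(-2)/(-68) - 11664) = 2/(2*(-2)*(-1/68) - 11664) = 2/(1/17 - 11664) = 2/(-198287/17) = 2*(-17/198287) = -34/198287 ≈ -0.00017147)
P = 1321 (P = -103 - 1*(-1424) = -103 + 1424 = 1321)
U - P = -34/198287 - 1*1321 = -34/198287 - 1321 = -261937161/198287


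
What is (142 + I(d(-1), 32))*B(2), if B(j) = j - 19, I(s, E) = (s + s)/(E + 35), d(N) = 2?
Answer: -161806/67 ≈ -2415.0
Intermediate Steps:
I(s, E) = 2*s/(35 + E) (I(s, E) = (2*s)/(35 + E) = 2*s/(35 + E))
B(j) = -19 + j
(142 + I(d(-1), 32))*B(2) = (142 + 2*2/(35 + 32))*(-19 + 2) = (142 + 2*2/67)*(-17) = (142 + 2*2*(1/67))*(-17) = (142 + 4/67)*(-17) = (9518/67)*(-17) = -161806/67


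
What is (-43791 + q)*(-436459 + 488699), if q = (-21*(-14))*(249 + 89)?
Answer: 2903551440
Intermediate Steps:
q = 99372 (q = 294*338 = 99372)
(-43791 + q)*(-436459 + 488699) = (-43791 + 99372)*(-436459 + 488699) = 55581*52240 = 2903551440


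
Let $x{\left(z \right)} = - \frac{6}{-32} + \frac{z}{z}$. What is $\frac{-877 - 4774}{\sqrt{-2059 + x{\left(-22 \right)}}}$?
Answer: $\frac{22604 i \sqrt{1317}}{6585} \approx 124.57 i$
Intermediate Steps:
$x{\left(z \right)} = \frac{19}{16}$ ($x{\left(z \right)} = \left(-6\right) \left(- \frac{1}{32}\right) + 1 = \frac{3}{16} + 1 = \frac{19}{16}$)
$\frac{-877 - 4774}{\sqrt{-2059 + x{\left(-22 \right)}}} = \frac{-877 - 4774}{\sqrt{-2059 + \frac{19}{16}}} = - \frac{5651}{\sqrt{- \frac{32925}{16}}} = - \frac{5651}{\frac{5}{4} i \sqrt{1317}} = - 5651 \left(- \frac{4 i \sqrt{1317}}{6585}\right) = \frac{22604 i \sqrt{1317}}{6585}$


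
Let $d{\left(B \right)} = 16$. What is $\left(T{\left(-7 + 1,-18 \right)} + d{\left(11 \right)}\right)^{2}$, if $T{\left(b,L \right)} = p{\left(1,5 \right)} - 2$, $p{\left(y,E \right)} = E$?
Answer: $361$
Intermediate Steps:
$T{\left(b,L \right)} = 3$ ($T{\left(b,L \right)} = 5 - 2 = 3$)
$\left(T{\left(-7 + 1,-18 \right)} + d{\left(11 \right)}\right)^{2} = \left(3 + 16\right)^{2} = 19^{2} = 361$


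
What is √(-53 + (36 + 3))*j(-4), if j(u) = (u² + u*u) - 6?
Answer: 26*I*√14 ≈ 97.283*I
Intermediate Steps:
j(u) = -6 + 2*u² (j(u) = (u² + u²) - 6 = 2*u² - 6 = -6 + 2*u²)
√(-53 + (36 + 3))*j(-4) = √(-53 + (36 + 3))*(-6 + 2*(-4)²) = √(-53 + 39)*(-6 + 2*16) = √(-14)*(-6 + 32) = (I*√14)*26 = 26*I*√14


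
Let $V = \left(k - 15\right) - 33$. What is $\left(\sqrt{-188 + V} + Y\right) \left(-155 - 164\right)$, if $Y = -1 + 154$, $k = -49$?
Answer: $-48807 - 319 i \sqrt{285} \approx -48807.0 - 5385.3 i$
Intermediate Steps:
$V = -97$ ($V = \left(-49 - 15\right) - 33 = -64 - 33 = -97$)
$Y = 153$
$\left(\sqrt{-188 + V} + Y\right) \left(-155 - 164\right) = \left(\sqrt{-188 - 97} + 153\right) \left(-155 - 164\right) = \left(\sqrt{-285} + 153\right) \left(-319\right) = \left(i \sqrt{285} + 153\right) \left(-319\right) = \left(153 + i \sqrt{285}\right) \left(-319\right) = -48807 - 319 i \sqrt{285}$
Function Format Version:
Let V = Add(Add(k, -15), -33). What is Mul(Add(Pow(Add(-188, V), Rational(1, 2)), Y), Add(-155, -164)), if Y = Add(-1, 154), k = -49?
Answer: Add(-48807, Mul(-319, I, Pow(285, Rational(1, 2)))) ≈ Add(-48807., Mul(-5385.3, I))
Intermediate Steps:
V = -97 (V = Add(Add(-49, -15), -33) = Add(-64, -33) = -97)
Y = 153
Mul(Add(Pow(Add(-188, V), Rational(1, 2)), Y), Add(-155, -164)) = Mul(Add(Pow(Add(-188, -97), Rational(1, 2)), 153), Add(-155, -164)) = Mul(Add(Pow(-285, Rational(1, 2)), 153), -319) = Mul(Add(Mul(I, Pow(285, Rational(1, 2))), 153), -319) = Mul(Add(153, Mul(I, Pow(285, Rational(1, 2)))), -319) = Add(-48807, Mul(-319, I, Pow(285, Rational(1, 2))))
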